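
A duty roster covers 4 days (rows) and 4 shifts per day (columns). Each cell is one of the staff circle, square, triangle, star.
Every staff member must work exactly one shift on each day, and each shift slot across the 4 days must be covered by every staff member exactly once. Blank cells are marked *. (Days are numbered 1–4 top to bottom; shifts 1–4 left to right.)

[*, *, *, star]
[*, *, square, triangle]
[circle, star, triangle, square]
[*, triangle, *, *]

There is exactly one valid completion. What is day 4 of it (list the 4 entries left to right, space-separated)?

Day 4, shift 4: day 4 has {triangle} and shift 4 has {square, triangle, star}, leaving only circle.
Day 4, shift 3: day 4 has {circle, triangle} and shift 3 has {square, triangle}, leaving only star.
Day 4, shift 1: day 4 has {circle, triangle, star} and shift 1 has {circle}, leaving only square.
So day 4 reads: square triangle star circle.

square triangle star circle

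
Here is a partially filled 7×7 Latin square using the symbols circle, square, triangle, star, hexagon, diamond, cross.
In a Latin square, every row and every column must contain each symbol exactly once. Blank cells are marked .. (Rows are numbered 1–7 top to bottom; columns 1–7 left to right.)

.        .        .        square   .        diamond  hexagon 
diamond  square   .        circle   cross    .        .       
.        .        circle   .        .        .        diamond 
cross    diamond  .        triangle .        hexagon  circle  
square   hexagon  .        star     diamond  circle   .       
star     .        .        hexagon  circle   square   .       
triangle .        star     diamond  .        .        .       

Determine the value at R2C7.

star

Row 1, column 1: row 1 has {square, hexagon, diamond} and column 1 has {square, triangle, star, diamond, cross}, leaving only circle.
Row 3, column 1: row 3 has {circle, diamond} and column 1 has {circle, square, triangle, star, diamond, cross}, leaving only hexagon.
Row 3, column 4: row 3 has {circle, hexagon, diamond} and column 4 has {circle, square, triangle, star, hexagon, diamond}, leaving only cross.
Row 4, column 3: row 4 has {circle, triangle, hexagon, diamond, cross} and column 3 has {circle, star}, leaving only square.
Row 4, column 5: row 4 has {circle, square, triangle, hexagon, diamond, cross} and column 5 has {circle, diamond, cross}, leaving only star.
Row 1, column 5: row 1 has {circle, square, hexagon, diamond} and column 5 has {circle, star, diamond, cross}, leaving only triangle.
Row 1, column 3: row 1 has {circle, square, triangle, hexagon, diamond} and column 3 has {circle, square, star}, leaving only cross.
Row 1, column 2: row 1 has {circle, square, triangle, hexagon, diamond, cross} and column 2 has {square, hexagon, diamond}, leaving only star.
Row 3, column 2: row 3 has {circle, hexagon, diamond, cross} and column 2 has {square, star, hexagon, diamond}, leaving only triangle.
Row 3, column 5: row 3 has {circle, triangle, hexagon, diamond, cross} and column 5 has {circle, triangle, star, diamond, cross}, leaving only square.
Row 3, column 6: row 3 has {circle, square, triangle, hexagon, diamond, cross} and column 6 has {circle, square, hexagon, diamond}, leaving only star.
Row 2, column 6: row 2 has {circle, square, diamond, cross} and column 6 has {circle, square, star, hexagon, diamond}, leaving only triangle.
Row 2 already has {circle, square, triangle, diamond, cross} and column 7 already has {circle, hexagon, diamond}, so row 2, column 7 must be star.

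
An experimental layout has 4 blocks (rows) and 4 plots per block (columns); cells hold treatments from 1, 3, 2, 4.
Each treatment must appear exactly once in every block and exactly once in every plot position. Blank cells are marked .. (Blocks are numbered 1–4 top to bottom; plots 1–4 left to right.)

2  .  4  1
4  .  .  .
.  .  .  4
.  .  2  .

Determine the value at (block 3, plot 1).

Block 1, plot 2: block 1 has {1, 2, 4} and plot 2 has {}, leaving only 3.
Block 4, plot 4: block 4 has {2} and plot 4 has {1, 4}, leaving only 3.
Block 2, plot 4: block 2 has {4} and plot 4 has {1, 3, 4}, leaving only 2.
Block 2, plot 2: block 2 has {2, 4} and plot 2 has {3}, leaving only 1.
Block 2, plot 3: block 2 has {1, 2, 4} and plot 3 has {2, 4}, leaving only 3.
Block 3, plot 2: block 3 has {4} and plot 2 has {1, 3}, leaving only 2.
Block 3, plot 3: block 3 has {2, 4} and plot 3 has {3, 2, 4}, leaving only 1.
Block 3 already has {1, 2, 4} and plot 1 already has {2, 4}, so block 3, plot 1 must be 3.

3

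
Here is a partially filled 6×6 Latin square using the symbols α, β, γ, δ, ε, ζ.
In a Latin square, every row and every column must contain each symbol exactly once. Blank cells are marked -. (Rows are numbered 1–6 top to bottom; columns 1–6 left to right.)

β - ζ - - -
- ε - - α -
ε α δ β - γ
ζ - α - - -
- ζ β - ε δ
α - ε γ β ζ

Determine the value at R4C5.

Row 2, column 3: row 2 has {α, ε} and column 3 has {α, β, δ, ε, ζ}, leaving only γ.
Row 2, column 1: row 2 has {α, γ, ε} and column 1 has {α, β, ε, ζ}, leaving only δ.
Row 2, column 4: row 2 has {α, γ, δ, ε} and column 4 has {β, γ}, leaving only ζ.
Row 2, column 6: row 2 has {α, γ, δ, ε, ζ} and column 6 has {γ, δ, ζ}, leaving only β.
Row 3, column 5: row 3 has {α, β, γ, δ, ε} and column 5 has {α, β, ε}, leaving only ζ.
Row 4, column 6: row 4 has {α, ζ} and column 6 has {β, γ, δ, ζ}, leaving only ε.
Row 1, column 6: row 1 has {β, ζ} and column 6 has {β, γ, δ, ε, ζ}, leaving only α.
Row 4, column 4: row 4 has {α, ε, ζ} and column 4 has {β, γ, ζ}, leaving only δ.
Row 4 already has {α, δ, ε, ζ} and column 5 already has {α, β, ε, ζ}, so row 4, column 5 must be γ.

γ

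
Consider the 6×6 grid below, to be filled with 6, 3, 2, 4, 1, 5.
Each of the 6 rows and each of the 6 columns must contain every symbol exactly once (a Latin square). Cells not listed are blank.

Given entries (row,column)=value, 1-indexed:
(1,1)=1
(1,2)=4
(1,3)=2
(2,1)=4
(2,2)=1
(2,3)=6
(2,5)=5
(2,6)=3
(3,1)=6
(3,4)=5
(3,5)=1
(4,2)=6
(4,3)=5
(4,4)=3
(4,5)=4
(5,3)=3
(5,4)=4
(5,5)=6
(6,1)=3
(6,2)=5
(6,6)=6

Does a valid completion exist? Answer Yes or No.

No

Row 1, column 4: row 1 has {2, 4, 1} and column 4 has {3, 4, 5}, so it must be 6.
Row 1, column 5: row 1 has {6, 2, 4, 1} and column 5 has {6, 4, 1, 5}, so it must be 3.
Row 1, column 6: row 1 has {6, 3, 2, 4, 1} and column 6 has {6, 3}, so it must be 5.
Row 2, column 4: row 2 has {6, 3, 4, 1, 5} and column 4 has {6, 3, 4, 5}, so it must be 2.
Row 3, column 3: row 3 has {6, 1, 5} and column 3 has {6, 3, 2, 5}, so it must be 4.
Row 3, column 6: row 3 has {6, 4, 1, 5} and column 6 has {6, 3, 5}, so it must be 2.
Row 3, column 2: row 3 has {6, 2, 4, 1, 5} and column 2 has {6, 4, 1, 5}, so it must be 3.
Row 4, column 1: row 4 has {6, 3, 4, 5} and column 1 has {6, 3, 4, 1}, so it must be 2.
Row 4, column 6: row 4 has {6, 3, 2, 4, 5} and column 6 has {6, 3, 2, 5}, so it must be 1.
Now row 5, column 6: row 5 together with column 6 already contain {6, 3, 2, 4, 1, 5} — every symbol — so nothing can go there. The grid has no valid completion.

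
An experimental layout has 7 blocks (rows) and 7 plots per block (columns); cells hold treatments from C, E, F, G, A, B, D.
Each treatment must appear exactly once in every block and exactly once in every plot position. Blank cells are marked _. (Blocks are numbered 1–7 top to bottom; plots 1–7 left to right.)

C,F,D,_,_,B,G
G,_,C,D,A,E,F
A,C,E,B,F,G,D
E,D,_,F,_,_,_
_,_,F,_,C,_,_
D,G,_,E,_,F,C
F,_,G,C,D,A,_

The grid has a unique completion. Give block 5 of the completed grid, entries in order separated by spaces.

B A F G C D E

Block 5, plot 1: block 5 has {C, F} and plot 1 has {C, E, F, G, A, D}, leaving only B.
Block 5, plot 6: block 5 has {C, F, B} and plot 6 has {E, F, G, A, B}, leaving only D.
Block 1, plot 4: block 1 has {C, F, G, B, D} and plot 4 has {C, E, F, B, D}, leaving only A.
Block 5, plot 4: block 5 has {C, F, B, D} and plot 4 has {C, E, F, A, B, D}, leaving only G.
Block 1, plot 5: block 1 has {C, F, G, A, B, D} and plot 5 has {C, F, A, D}, leaving only E.
Block 2, plot 2: block 2 has {C, E, F, G, A, D} and plot 2 has {C, F, G, D}, leaving only B.
Block 4, plot 6: block 4 has {E, F, D} and plot 6 has {E, F, G, A, B, D}, leaving only C.
Block 6, plot 5: block 6 has {C, E, F, G, D} and plot 5 has {C, E, F, A, D}, leaving only B.
Block 4, plot 5: block 4 has {C, E, F, D} and plot 5 has {C, E, F, A, B, D}, leaving only G.
Block 6, plot 3: block 6 has {C, E, F, G, B, D} and plot 3 has {C, E, F, G, D}, leaving only A.
Block 4, plot 3: block 4 has {C, E, F, G, D} and plot 3 has {C, E, F, G, A, D}, leaving only B.
Block 4, plot 7: block 4 has {C, E, F, G, B, D} and plot 7 has {C, F, G, D}, leaving only A.
Block 5, plot 7: block 5 has {C, F, G, B, D} and plot 7 has {C, F, G, A, D}, leaving only E.
Block 5, plot 2: block 5 has {C, E, F, G, B, D} and plot 2 has {C, F, G, B, D}, leaving only A.
So block 5 reads: B A F G C D E.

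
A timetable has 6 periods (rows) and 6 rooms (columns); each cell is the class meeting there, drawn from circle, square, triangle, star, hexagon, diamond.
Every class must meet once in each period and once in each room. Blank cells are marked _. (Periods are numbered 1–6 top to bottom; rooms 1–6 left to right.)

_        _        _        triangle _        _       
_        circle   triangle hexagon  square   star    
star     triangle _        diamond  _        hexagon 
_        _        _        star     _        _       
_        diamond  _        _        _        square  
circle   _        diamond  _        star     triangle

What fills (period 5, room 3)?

Period 2, room 1: period 2 has {circle, square, triangle, star, hexagon} and room 1 has {circle, star}, leaving only diamond.
Period 3, room 5: period 3 has {triangle, star, hexagon, diamond} and room 5 has {square, star}, leaving only circle.
Period 3, room 3: period 3 has {circle, triangle, star, hexagon, diamond} and room 3 has {triangle, diamond}, leaving only square.
Period 5, room 4: period 5 has {square, diamond} and room 4 has {triangle, star, hexagon, diamond}, leaving only circle.
Period 6, room 4: period 6 has {circle, triangle, star, diamond} and room 4 has {circle, triangle, star, hexagon, diamond}, leaving only square.
Period 6, room 2: period 6 has {circle, square, triangle, star, diamond} and room 2 has {circle, triangle, diamond}, leaving only hexagon.
Period 4, room 2: period 4 has {star} and room 2 has {circle, triangle, hexagon, diamond}, leaving only square.
Period 1, room 2: period 1 has {triangle} and room 2 has {circle, square, triangle, hexagon, diamond}, leaving only star.
Period 5, room 3 is narrowed to {star, hexagon}.
If it were hexagon, then period 4, room 3 would be left with no valid symbol.
So period 5, room 3 must be star.

star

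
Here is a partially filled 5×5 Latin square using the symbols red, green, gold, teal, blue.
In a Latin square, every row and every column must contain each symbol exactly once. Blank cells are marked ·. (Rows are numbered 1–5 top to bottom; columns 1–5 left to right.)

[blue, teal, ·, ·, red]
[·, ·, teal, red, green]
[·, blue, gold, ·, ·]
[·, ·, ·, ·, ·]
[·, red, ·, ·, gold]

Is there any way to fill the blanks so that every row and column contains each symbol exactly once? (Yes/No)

No

Row 1, column 3: row 1 has {red, teal, blue} and column 3 has {gold, teal}, so it must be green.
Row 1, column 4: row 1 has {red, green, teal, blue} and column 4 has {red}, so it must be gold.
Row 2, column 1: row 2 has {red, green, teal} and column 1 has {blue}, so it must be gold.
Now row 2, column 2: row 2 together with column 2 already contain {red, green, gold, teal, blue} — every symbol — so nothing can go there. The grid has no valid completion.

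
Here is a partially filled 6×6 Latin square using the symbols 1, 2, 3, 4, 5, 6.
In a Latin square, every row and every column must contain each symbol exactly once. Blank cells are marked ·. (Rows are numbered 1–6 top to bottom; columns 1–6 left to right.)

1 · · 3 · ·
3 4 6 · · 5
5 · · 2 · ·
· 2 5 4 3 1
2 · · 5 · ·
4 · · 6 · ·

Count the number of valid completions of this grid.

20

Row 1, column 2: eliminating its row and column leaves {5, 6}.
Row 1, column 3: eliminating its row and column leaves {2, 4}.
Row 1, column 5: eliminating its row and column leaves {2, 4, 5, 6}.
Row 1, column 6: eliminating its row and column leaves {2, 4, 6}.
Row 2, column 4: eliminating its row and column leaves {1}.
Row 2, column 5: eliminating its row and column leaves {1, 2}.
Row 3, column 2: eliminating its row and column leaves {1, 3, 6}.
Row 3, column 3: eliminating its row and column leaves {1, 3, 4}.
Row 3, column 5: eliminating its row and column leaves {1, 4, 6}.
Row 3, column 6: eliminating its row and column leaves {3, 4, 6}.
Row 4, column 1: eliminating its row and column leaves {6}.
Row 5, column 2: eliminating its row and column leaves {1, 3, 6}.
Row 5, column 3: eliminating its row and column leaves {1, 3, 4}.
Row 5, column 5: eliminating its row and column leaves {1, 4, 6}.
Row 5, column 6: eliminating its row and column leaves {3, 4, 6}.
Row 6, column 2: eliminating its row and column leaves {1, 3, 5}.
Row 6, column 3: eliminating its row and column leaves {1, 2, 3}.
Row 6, column 5: eliminating its row and column leaves {1, 2, 5}.
Row 6, column 6: eliminating its row and column leaves {2, 3}.
Enumerating the assignments across these blanks that avoid any row or column repeat gives 20 completions.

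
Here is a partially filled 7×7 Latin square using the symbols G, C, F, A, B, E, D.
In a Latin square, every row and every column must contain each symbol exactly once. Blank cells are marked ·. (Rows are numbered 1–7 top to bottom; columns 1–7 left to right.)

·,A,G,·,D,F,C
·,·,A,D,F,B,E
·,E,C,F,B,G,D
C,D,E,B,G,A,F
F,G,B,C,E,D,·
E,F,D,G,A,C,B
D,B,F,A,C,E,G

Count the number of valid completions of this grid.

Row 1, column 1: eliminating its row and column leaves {B}.
Row 1, column 4: eliminating its row and column leaves {E}.
Row 2, column 1: eliminating its row and column leaves {G}.
Row 2, column 2: eliminating its row and column leaves {C}.
Row 3, column 1: eliminating its row and column leaves {A}.
Row 5, column 7: eliminating its row and column leaves {A}.
Only one assignment across all blanks avoids any row or column repeat, giving 1 completion.

1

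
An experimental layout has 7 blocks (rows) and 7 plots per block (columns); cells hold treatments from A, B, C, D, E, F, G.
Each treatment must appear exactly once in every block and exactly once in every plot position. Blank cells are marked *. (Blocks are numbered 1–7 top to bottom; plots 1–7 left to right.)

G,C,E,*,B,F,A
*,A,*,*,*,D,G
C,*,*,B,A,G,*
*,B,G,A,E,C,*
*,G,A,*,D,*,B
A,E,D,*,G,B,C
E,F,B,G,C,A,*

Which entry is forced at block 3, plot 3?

F

Block 3 already has {A, B, C, G} and plot 3 already has {A, B, D, E, G}, so block 3, plot 3 must be F.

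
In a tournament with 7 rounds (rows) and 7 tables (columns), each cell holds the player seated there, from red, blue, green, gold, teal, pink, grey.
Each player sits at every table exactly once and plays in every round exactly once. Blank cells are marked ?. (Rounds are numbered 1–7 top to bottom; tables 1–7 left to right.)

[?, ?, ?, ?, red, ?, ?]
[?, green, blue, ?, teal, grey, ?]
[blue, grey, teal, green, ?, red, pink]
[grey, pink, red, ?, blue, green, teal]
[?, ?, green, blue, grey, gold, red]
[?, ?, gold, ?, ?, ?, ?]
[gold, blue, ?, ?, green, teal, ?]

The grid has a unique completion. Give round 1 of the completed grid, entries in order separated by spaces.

green gold grey teal red pink blue

Round 2, table 7: round 2 has {blue, green, teal, grey} and table 7 has {red, teal, pink}, leaving only gold.
Round 3, table 5: round 3 has {red, blue, green, teal, pink, grey} and table 5 has {red, blue, green, teal, grey}, leaving only gold.
Round 4, table 4: round 4 has {red, blue, green, teal, pink, grey} and table 4 has {blue, green}, leaving only gold.
Round 5, table 2: round 5 has {red, blue, green, gold, grey} and table 2 has {blue, green, pink, grey}, leaving only teal.
Round 1, table 2: round 1 has {red} and table 2 has {blue, green, teal, pink, grey}, leaving only gold.
Round 5, table 1: round 5 has {red, blue, green, gold, teal, grey} and table 1 has {blue, gold, grey}, leaving only pink.
Round 2, table 1: round 2 has {blue, green, gold, teal, grey} and table 1 has {blue, gold, pink, grey}, leaving only red.
Round 2, table 4: round 2 has {red, blue, green, gold, teal, grey} and table 4 has {blue, green, gold}, leaving only pink.
Round 6, table 2: round 6 has {gold} and table 2 has {blue, green, gold, teal, pink, grey}, leaving only red.
Round 6, table 5: round 6 has {red, gold} and table 5 has {red, blue, green, gold, teal, grey}, leaving only pink.
Round 6, table 6: round 6 has {red, gold, pink} and table 6 has {red, green, gold, teal, grey}, leaving only blue.
Round 1, table 6: round 1 has {red, gold} and table 6 has {red, blue, green, gold, teal, grey}, leaving only pink.
Round 1, table 3: round 1 has {red, gold, pink} and table 3 has {red, blue, green, gold, teal}, leaving only grey.
Round 1, table 4: round 1 has {red, gold, pink, grey} and table 4 has {blue, green, gold, pink}, leaving only teal.
Round 1, table 1: round 1 has {red, gold, teal, pink, grey} and table 1 has {red, blue, gold, pink, grey}, leaving only green.
Round 1, table 7: round 1 has {red, green, gold, teal, pink, grey} and table 7 has {red, gold, teal, pink}, leaving only blue.
So round 1 reads: green gold grey teal red pink blue.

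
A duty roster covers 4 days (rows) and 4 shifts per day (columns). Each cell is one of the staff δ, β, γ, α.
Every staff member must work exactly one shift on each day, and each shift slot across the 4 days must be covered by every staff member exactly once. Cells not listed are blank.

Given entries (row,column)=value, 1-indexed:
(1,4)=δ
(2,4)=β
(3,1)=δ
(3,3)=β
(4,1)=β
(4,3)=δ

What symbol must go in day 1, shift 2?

β

Day 1, shift 2 is narrowed to {β, γ, α}.
If it were γ, then day 1, shift 3 would be left with no valid symbol.
If it were α, then day 1, shift 3 would be left with no valid symbol.
So day 1, shift 2 must be β.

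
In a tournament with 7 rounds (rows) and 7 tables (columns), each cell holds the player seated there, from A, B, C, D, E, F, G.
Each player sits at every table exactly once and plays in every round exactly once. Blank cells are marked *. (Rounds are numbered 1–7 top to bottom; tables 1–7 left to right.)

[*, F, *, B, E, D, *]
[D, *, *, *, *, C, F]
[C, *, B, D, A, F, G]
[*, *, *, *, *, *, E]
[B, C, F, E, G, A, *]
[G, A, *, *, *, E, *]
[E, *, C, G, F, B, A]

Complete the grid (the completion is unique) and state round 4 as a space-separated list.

Round 4, table 6: round 4 has {E} and table 6 has {A, B, C, D, E, F}, leaving only G.
Round 1, table 1: round 1 has {B, D, E, F} and table 1 has {B, C, D, E, G}, leaving only A.
Round 4, table 1: round 4 has {E, G} and table 1 has {A, B, C, D, E, G}, leaving only F.
Round 1, table 3: round 1 has {A, B, D, E, F} and table 3 has {B, C, F}, leaving only G.
Round 1, table 7: round 1 has {A, B, D, E, F, G} and table 7 has {A, E, F, G}, leaving only C.
Round 2, table 4: round 2 has {C, D, F} and table 4 has {B, D, E, G}, leaving only A.
Round 4, table 4: round 4 has {E, F, G} and table 4 has {A, B, D, E, G}, leaving only C.
Round 2, table 3: round 2 has {A, C, D, F} and table 3 has {B, C, F, G}, leaving only E.
Round 2, table 5: round 2 has {A, C, D, E, F} and table 5 has {A, E, F, G}, leaving only B.
Round 4, table 5: round 4 has {C, E, F, G} and table 5 has {A, B, E, F, G}, leaving only D.
Round 4, table 2: round 4 has {C, D, E, F, G} and table 2 has {A, C, F}, leaving only B.
Round 4, table 3: round 4 has {B, C, D, E, F, G} and table 3 has {B, C, E, F, G}, leaving only A.
So round 4 reads: F B A C D G E.

F B A C D G E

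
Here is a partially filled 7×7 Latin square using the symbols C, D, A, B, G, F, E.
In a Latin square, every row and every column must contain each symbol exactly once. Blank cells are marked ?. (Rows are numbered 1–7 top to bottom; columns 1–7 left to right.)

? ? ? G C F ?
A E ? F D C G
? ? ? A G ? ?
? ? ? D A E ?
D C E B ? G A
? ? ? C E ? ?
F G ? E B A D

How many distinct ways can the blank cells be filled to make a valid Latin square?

Row 1, column 1: eliminating its row and column leaves {B, E}.
Row 1, column 2: eliminating its row and column leaves {D, A, B}.
Row 1, column 3: eliminating its row and column leaves {D, A, B}.
Row 1, column 7: eliminating its row and column leaves {B, E}.
Row 2, column 3: eliminating its row and column leaves {B}.
Row 3, column 1: eliminating its row and column leaves {C, B, E}.
Row 3, column 2: eliminating its row and column leaves {D, B, F}.
Row 3, column 3: eliminating its row and column leaves {C, D, B, F}.
Row 3, column 6: eliminating its row and column leaves {D, B}.
Row 3, column 7: eliminating its row and column leaves {C, B, F, E}.
Row 4, column 1: eliminating its row and column leaves {C, B, G}.
Row 4, column 2: eliminating its row and column leaves {B, F}.
Row 4, column 3: eliminating its row and column leaves {C, B, G, F}.
Row 4, column 7: eliminating its row and column leaves {C, B, F}.
Row 5, column 5: eliminating its row and column leaves {F}.
Row 6, column 1: eliminating its row and column leaves {B, G}.
Row 6, column 2: eliminating its row and column leaves {D, A, B, F}.
Row 6, column 3: eliminating its row and column leaves {D, A, B, G, F}.
Row 6, column 6: eliminating its row and column leaves {D, B}.
Row 6, column 7: eliminating its row and column leaves {B, F}.
Row 7, column 3: eliminating its row and column leaves {C}.
Enumerating the assignments across these blanks that avoid any row or column repeat gives 9 completions.

9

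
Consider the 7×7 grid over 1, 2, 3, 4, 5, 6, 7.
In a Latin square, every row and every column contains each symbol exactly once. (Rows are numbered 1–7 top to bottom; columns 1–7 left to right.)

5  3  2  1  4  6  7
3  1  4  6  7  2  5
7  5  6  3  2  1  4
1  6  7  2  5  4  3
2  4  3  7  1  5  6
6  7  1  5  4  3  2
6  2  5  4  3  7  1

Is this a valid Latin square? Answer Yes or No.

Every row is a permutation, but column 1 contains 6 twice (at rows 6 and 7).

No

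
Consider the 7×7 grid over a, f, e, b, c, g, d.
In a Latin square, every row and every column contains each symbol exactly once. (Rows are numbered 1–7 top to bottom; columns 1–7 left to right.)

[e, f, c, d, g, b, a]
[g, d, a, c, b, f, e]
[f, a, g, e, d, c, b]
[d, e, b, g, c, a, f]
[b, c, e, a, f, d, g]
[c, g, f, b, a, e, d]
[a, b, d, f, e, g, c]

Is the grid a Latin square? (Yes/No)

Yes

Each row is a permutation of the 7 symbols, and so is each column.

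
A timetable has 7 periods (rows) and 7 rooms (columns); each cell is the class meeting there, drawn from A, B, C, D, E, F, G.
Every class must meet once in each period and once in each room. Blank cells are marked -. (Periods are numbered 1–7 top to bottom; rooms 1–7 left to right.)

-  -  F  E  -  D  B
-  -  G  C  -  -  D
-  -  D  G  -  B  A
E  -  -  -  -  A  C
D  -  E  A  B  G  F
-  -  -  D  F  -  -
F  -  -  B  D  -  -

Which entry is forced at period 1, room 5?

C

Period 3, room 1: period 3 has {A, B, D, G} and room 1 has {D, E, F}, leaving only C.
Period 3, room 5: period 3 has {A, B, C, D, G} and room 5 has {B, D, F}, leaving only E.
Period 2, room 5: period 2 has {C, D, G} and room 5 has {B, D, E, F}, leaving only A.
Period 2, room 1: period 2 has {A, C, D, G} and room 1 has {C, D, E, F}, leaving only B.
Period 3, room 2: period 3 has {A, B, C, D, E, G} and room 2 has {}, leaving only F.
Period 2, room 2: period 2 has {A, B, C, D, G} and room 2 has {F}, leaving only E.
Period 2, room 6: period 2 has {A, B, C, D, E, G} and room 6 has {A, B, D, G}, leaving only F.
Period 4, room 3: period 4 has {A, C, E} and room 3 has {D, E, F, G}, leaving only B.
Period 4, room 4: period 4 has {A, B, C, E} and room 4 has {A, B, C, D, E, G}, leaving only F.
Period 4, room 5: period 4 has {A, B, C, E, F} and room 5 has {A, B, D, E, F}, leaving only G.
Period 1 already has {B, D, E, F} and room 5 already has {A, B, D, E, F, G}, so period 1, room 5 must be C.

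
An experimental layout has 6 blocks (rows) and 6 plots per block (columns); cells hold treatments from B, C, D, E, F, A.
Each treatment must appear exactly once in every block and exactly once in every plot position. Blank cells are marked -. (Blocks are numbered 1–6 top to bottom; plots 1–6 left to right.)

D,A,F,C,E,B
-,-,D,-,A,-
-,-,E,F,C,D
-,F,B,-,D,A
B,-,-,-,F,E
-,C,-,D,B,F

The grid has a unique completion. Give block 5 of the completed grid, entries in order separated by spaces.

B D C A F E

Block 5, plot 2: block 5 has {B, E, F} and plot 2 has {C, F, A}, leaving only D.
Block 5, plot 4: block 5 has {B, D, E, F} and plot 4 has {C, D, F}, leaving only A.
Block 5, plot 3: block 5 has {B, D, E, F, A} and plot 3 has {B, D, E, F}, leaving only C.
So block 5 reads: B D C A F E.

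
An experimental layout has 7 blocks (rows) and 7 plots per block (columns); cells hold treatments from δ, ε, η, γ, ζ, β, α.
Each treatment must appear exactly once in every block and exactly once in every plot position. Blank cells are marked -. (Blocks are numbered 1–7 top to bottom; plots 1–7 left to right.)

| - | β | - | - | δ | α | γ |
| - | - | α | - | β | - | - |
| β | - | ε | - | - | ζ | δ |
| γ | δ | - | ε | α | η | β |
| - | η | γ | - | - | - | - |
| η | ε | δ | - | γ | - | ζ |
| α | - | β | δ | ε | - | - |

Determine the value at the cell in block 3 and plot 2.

Block 3, plot 5: block 3 has {δ, ε, ζ, β} and plot 5 has {δ, ε, γ, β, α}, leaving only η.
Block 4, plot 3: block 4 has {δ, ε, η, γ, β, α} and plot 3 has {δ, ε, γ, β, α}, leaving only ζ.
Block 1, plot 3: block 1 has {δ, γ, β, α} and plot 3 has {δ, ε, γ, ζ, β, α}, leaving only η.
Block 1, plot 4: block 1 has {δ, η, γ, β, α} and plot 4 has {δ, ε}, leaving only ζ.
Block 1, plot 1: block 1 has {δ, η, γ, ζ, β, α} and plot 1 has {η, γ, β, α}, leaving only ε.
Block 5, plot 5: block 5 has {η, γ} and plot 5 has {δ, ε, η, γ, β, α}, leaving only ζ.
Block 5, plot 1: block 5 has {η, γ, ζ} and plot 1 has {ε, η, γ, β, α}, leaving only δ.
Block 2, plot 1: block 2 has {β, α} and plot 1 has {δ, ε, η, γ, β, α}, leaving only ζ.
Block 2, plot 2: block 2 has {ζ, β, α} and plot 2 has {δ, ε, η, β}, leaving only γ.
Block 3 already has {δ, ε, η, ζ, β} and plot 2 already has {δ, ε, η, γ, β}, so block 3, plot 2 must be α.

α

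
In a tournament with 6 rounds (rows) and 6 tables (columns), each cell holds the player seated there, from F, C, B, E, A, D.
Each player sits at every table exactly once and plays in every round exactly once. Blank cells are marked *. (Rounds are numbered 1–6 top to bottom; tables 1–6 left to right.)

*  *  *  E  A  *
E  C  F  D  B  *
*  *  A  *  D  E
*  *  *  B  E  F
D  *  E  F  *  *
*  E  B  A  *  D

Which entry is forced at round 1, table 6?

Round 2, table 6: round 2 has {F, C, B, E, D} and table 6 has {F, E, D}, leaving only A.
Round 3, table 4: round 3 has {E, A, D} and table 4 has {F, B, E, A, D}, leaving only C.
Round 5, table 5: round 5 has {F, E, D} and table 5 has {B, E, A, D}, leaving only C.
Round 5, table 6: round 5 has {F, C, E, D} and table 6 has {F, E, A, D}, leaving only B.
Round 1 already has {E, A} and table 6 already has {F, B, E, A, D}, so round 1, table 6 must be C.

C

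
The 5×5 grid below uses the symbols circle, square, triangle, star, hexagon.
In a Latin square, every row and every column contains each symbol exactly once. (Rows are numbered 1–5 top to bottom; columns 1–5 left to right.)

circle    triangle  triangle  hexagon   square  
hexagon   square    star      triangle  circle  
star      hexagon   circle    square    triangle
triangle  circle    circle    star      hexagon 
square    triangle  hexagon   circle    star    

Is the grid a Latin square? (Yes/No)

No

Row 4 contains circle twice (at columns 2 and 3); row 1 is also not a permutation.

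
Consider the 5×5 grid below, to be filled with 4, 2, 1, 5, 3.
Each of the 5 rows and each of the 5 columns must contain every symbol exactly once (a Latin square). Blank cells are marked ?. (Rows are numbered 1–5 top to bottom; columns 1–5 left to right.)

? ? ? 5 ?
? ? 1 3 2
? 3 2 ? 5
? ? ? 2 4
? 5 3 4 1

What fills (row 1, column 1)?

1

Row 1, column 3: row 1 has {5} and column 3 has {2, 1, 3}, leaving only 4.
Row 1, column 5: row 1 has {4, 5} and column 5 has {4, 2, 1, 5}, leaving only 3.
Row 2, column 2: row 2 has {2, 1, 3} and column 2 has {5, 3}, leaving only 4.
Row 2, column 1: row 2 has {4, 2, 1, 3} and column 1 has {}, leaving only 5.
Row 3, column 4: row 3 has {2, 5, 3} and column 4 has {4, 2, 5, 3}, leaving only 1.
Row 3, column 1: row 3 has {2, 1, 5, 3} and column 1 has {5}, leaving only 4.
Row 4, column 2: row 4 has {4, 2} and column 2 has {4, 5, 3}, leaving only 1.
Row 1, column 2: row 1 has {4, 5, 3} and column 2 has {4, 1, 5, 3}, leaving only 2.
Row 1 already has {4, 2, 5, 3} and column 1 already has {4, 5}, so row 1, column 1 must be 1.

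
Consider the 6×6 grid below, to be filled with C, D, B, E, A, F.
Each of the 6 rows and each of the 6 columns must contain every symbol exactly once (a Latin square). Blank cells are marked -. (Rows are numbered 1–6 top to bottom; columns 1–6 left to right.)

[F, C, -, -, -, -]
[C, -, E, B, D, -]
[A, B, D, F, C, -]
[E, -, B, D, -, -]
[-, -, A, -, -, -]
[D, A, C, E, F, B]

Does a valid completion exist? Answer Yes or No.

No

Row 1, column 3: row 1 together with column 3 already contain {C, D, B, E, A, F} — every symbol — so nothing can go there. The grid has no valid completion.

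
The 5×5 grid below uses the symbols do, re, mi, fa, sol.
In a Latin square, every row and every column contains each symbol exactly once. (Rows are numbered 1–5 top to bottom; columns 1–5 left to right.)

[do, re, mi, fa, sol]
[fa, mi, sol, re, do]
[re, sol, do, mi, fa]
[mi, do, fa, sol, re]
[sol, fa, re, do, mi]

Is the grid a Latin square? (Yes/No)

Yes

Each row is a permutation of the 5 symbols, and so is each column.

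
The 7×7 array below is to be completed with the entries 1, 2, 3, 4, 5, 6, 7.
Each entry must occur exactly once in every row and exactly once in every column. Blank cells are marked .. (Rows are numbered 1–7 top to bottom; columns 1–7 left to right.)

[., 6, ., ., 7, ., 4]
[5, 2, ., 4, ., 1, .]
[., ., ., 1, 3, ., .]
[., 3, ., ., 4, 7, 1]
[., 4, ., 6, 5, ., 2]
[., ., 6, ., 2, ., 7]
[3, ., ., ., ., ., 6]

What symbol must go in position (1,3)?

3

Row 2, column 5: row 2 has {1, 2, 4, 5} and column 5 has {2, 3, 4, 5, 7}, leaving only 6.
Row 2, column 7: row 2 has {1, 2, 4, 5, 6} and column 7 has {1, 2, 4, 6, 7}, leaving only 3.
Row 2, column 3: row 2 has {1, 2, 3, 4, 5, 6} and column 3 has {6}, leaving only 7.
Row 3, column 7: row 3 has {1, 3} and column 7 has {1, 2, 3, 4, 6, 7}, leaving only 5.
Row 3, column 2: row 3 has {1, 3, 5} and column 2 has {2, 3, 4, 6}, leaving only 7.
Row 5, column 6: row 5 has {2, 4, 5, 6} and column 6 has {1, 7}, leaving only 3.
Row 5, column 3: row 5 has {2, 3, 4, 5, 6} and column 3 has {6, 7}, leaving only 1.
Row 5, column 1: row 5 has {1, 2, 3, 4, 5, 6} and column 1 has {3, 5}, leaving only 7.
Row 7, column 5: row 7 has {3, 6} and column 5 has {2, 3, 4, 5, 6, 7}, leaving only 1.
Row 7, column 2: row 7 has {1, 3, 6} and column 2 has {2, 3, 4, 6, 7}, leaving only 5.
Row 6, column 2: row 6 has {2, 6, 7} and column 2 has {2, 3, 4, 5, 6, 7}, leaving only 1.
Row 6, column 1: row 6 has {1, 2, 6, 7} and column 1 has {3, 5, 7}, leaving only 4.
Row 6, column 6: row 6 has {1, 2, 4, 6, 7} and column 6 has {1, 3, 7}, leaving only 5.
Row 1, column 6: row 1 has {4, 6, 7} and column 6 has {1, 3, 5, 7}, leaving only 2.
Row 1, column 1: row 1 has {2, 4, 6, 7} and column 1 has {3, 4, 5, 7}, leaving only 1.
Row 6, column 4: row 6 has {1, 2, 4, 5, 6, 7} and column 4 has {1, 4, 6}, leaving only 3.
Row 1, column 4: row 1 has {1, 2, 4, 6, 7} and column 4 has {1, 3, 4, 6}, leaving only 5.
Row 1 already has {1, 2, 4, 5, 6, 7} and column 3 already has {1, 6, 7}, so row 1, column 3 must be 3.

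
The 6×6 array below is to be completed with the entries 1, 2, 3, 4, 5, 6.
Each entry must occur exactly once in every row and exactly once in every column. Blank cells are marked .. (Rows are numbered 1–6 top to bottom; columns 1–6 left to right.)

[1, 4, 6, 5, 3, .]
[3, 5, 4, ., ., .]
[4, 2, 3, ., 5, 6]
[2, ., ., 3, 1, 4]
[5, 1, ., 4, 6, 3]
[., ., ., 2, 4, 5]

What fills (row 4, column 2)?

Row 4 already has {1, 2, 3, 4} and column 2 already has {1, 2, 4, 5}, so row 4, column 2 must be 6.

6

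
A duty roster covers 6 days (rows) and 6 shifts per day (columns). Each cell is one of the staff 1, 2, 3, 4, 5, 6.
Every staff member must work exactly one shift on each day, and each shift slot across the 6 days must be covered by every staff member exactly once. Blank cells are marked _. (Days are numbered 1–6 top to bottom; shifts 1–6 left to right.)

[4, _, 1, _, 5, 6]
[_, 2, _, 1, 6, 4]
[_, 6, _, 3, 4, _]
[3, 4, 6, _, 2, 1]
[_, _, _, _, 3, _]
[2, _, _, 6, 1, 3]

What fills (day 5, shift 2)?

Day 1, shift 2: day 1 has {1, 4, 5, 6} and shift 2 has {2, 4, 6}, leaving only 3.
Day 1, shift 4: day 1 has {1, 3, 4, 5, 6} and shift 4 has {1, 3, 6}, leaving only 2.
Day 2, shift 1: day 2 has {1, 2, 4, 6} and shift 1 has {2, 3, 4}, leaving only 5.
Day 2, shift 3: day 2 has {1, 2, 4, 5, 6} and shift 3 has {1, 6}, leaving only 3.
Day 3, shift 1: day 3 has {3, 4, 6} and shift 1 has {2, 3, 4, 5}, leaving only 1.
Day 4, shift 4: day 4 has {1, 2, 3, 4, 6} and shift 4 has {1, 2, 3, 6}, leaving only 5.
Day 5, shift 1: day 5 has {3} and shift 1 has {1, 2, 3, 4, 5}, leaving only 6.
Day 5, shift 4: day 5 has {3, 6} and shift 4 has {1, 2, 3, 5, 6}, leaving only 4.
Day 6, shift 2: day 6 has {1, 2, 3, 6} and shift 2 has {2, 3, 4, 6}, leaving only 5.
Day 5 already has {3, 4, 6} and shift 2 already has {2, 3, 4, 5, 6}, so day 5, shift 2 must be 1.

1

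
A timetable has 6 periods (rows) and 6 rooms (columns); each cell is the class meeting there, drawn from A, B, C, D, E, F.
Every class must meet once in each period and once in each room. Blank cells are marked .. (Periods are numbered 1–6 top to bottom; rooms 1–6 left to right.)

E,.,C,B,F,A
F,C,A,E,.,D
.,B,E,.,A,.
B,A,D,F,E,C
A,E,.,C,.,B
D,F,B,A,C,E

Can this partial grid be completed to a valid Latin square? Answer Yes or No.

Yes

No period or room among the givens repeats a symbol, and propagating forced cells runs into no contradiction.
One valid completion exists (for instance, E D C B F A / F C A E B D / C B E D A F / B A D F E C / A E F C D B / D F B A C E).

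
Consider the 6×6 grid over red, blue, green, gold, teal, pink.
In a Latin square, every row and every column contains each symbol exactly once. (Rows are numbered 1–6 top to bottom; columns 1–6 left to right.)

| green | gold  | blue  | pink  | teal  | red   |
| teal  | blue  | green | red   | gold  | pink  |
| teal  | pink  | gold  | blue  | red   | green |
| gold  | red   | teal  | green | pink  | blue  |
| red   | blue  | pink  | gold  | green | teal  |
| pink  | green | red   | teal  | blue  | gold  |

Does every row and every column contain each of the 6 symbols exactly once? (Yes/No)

Every row is a permutation, but column 1 contains teal twice (at rows 2 and 3).

No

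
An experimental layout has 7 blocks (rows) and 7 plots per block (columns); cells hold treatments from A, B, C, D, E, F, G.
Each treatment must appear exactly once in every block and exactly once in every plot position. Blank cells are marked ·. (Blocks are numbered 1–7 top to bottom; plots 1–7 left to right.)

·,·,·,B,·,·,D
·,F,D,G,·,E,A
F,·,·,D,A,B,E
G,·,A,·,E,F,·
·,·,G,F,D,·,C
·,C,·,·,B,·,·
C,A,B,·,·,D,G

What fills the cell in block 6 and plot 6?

Block 2, plot 1: block 2 has {A, D, E, F, G} and plot 1 has {C, F, G}, leaving only B.
Block 2, plot 5: block 2 has {A, B, D, E, F, G} and plot 5 has {A, B, D, E}, leaving only C.
Block 3, plot 2: block 3 has {A, B, D, E, F} and plot 2 has {A, C, F}, leaving only G.
Block 1, plot 2: block 1 has {B, D} and plot 2 has {A, C, F, G}, leaving only E.
Block 1, plot 1: block 1 has {B, D, E} and plot 1 has {B, C, F, G}, leaving only A.
Block 3, plot 3: block 3 has {A, B, D, E, F, G} and plot 3 has {A, B, D, G}, leaving only C.
Block 1, plot 3: block 1 has {A, B, D, E} and plot 3 has {A, B, C, D, G}, leaving only F.
Block 1, plot 5: block 1 has {A, B, D, E, F} and plot 5 has {A, B, C, D, E}, leaving only G.
Block 1, plot 6: block 1 has {A, B, D, E, F, G} and plot 6 has {B, D, E, F}, leaving only C.
Block 4, plot 4: block 4 has {A, E, F, G} and plot 4 has {B, D, F, G}, leaving only C.
Block 4, plot 7: block 4 has {A, C, E, F, G} and plot 7 has {A, C, D, E, G}, leaving only B.
Block 4, plot 2: block 4 has {A, B, C, E, F, G} and plot 2 has {A, C, E, F, G}, leaving only D.
Block 5, plot 1: block 5 has {C, D, F, G} and plot 1 has {A, B, C, F, G}, leaving only E.
Block 5, plot 2: block 5 has {C, D, E, F, G} and plot 2 has {A, C, D, E, F, G}, leaving only B.
Block 5, plot 6: block 5 has {B, C, D, E, F, G} and plot 6 has {B, C, D, E, F}, leaving only A.
Block 6 already has {B, C} and plot 6 already has {A, B, C, D, E, F}, so block 6, plot 6 must be G.

G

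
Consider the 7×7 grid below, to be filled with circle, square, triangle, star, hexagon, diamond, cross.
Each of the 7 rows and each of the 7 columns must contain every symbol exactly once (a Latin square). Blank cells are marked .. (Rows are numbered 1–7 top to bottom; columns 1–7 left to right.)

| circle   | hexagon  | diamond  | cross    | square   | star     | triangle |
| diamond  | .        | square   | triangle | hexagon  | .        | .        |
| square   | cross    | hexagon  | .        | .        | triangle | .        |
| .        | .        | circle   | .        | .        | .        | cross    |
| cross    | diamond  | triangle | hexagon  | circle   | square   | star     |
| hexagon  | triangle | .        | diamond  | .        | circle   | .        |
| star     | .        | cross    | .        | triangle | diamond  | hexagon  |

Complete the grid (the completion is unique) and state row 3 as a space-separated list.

square cross hexagon circle star triangle diamond

Row 2, column 6: row 2 has {square, triangle, hexagon, diamond} and column 6 has {circle, square, triangle, star, diamond}, leaving only cross.
Row 2, column 7: row 2 has {square, triangle, hexagon, diamond, cross} and column 7 has {triangle, star, hexagon, cross}, leaving only circle.
Row 3, column 7: row 3 has {square, triangle, hexagon, cross} and column 7 has {circle, triangle, star, hexagon, cross}, leaving only diamond.
Row 3, column 5: row 3 has {square, triangle, hexagon, diamond, cross} and column 5 has {circle, square, triangle, hexagon}, leaving only star.
Row 3, column 4: row 3 has {square, triangle, star, hexagon, diamond, cross} and column 4 has {triangle, hexagon, diamond, cross}, leaving only circle.
So row 3 reads: square cross hexagon circle star triangle diamond.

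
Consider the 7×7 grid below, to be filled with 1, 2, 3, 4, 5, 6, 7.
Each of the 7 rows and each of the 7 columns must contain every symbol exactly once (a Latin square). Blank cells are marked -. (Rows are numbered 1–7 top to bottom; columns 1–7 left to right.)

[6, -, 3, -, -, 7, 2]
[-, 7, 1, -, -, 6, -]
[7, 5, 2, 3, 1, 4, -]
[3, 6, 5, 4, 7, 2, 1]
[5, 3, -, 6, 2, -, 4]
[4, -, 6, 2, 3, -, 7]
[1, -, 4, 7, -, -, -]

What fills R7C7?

Row 2, column 1: row 2 has {1, 6, 7} and column 1 has {1, 3, 4, 5, 6, 7}, leaving only 2.
Row 2, column 4: row 2 has {1, 2, 6, 7} and column 4 has {2, 3, 4, 6, 7}, leaving only 5.
Row 1, column 4: row 1 has {2, 3, 6, 7} and column 4 has {2, 3, 4, 5, 6, 7}, leaving only 1.
Row 1, column 2: row 1 has {1, 2, 3, 6, 7} and column 2 has {3, 5, 6, 7}, leaving only 4.
Row 1, column 5: row 1 has {1, 2, 3, 4, 6, 7} and column 5 has {1, 2, 3, 7}, leaving only 5.
Row 2, column 5: row 2 has {1, 2, 5, 6, 7} and column 5 has {1, 2, 3, 5, 7}, leaving only 4.
Row 2, column 7: row 2 has {1, 2, 4, 5, 6, 7} and column 7 has {1, 2, 4, 7}, leaving only 3.
Row 3, column 7: row 3 has {1, 2, 3, 4, 5, 7} and column 7 has {1, 2, 3, 4, 7}, leaving only 6.
Row 7 already has {1, 4, 7} and column 7 already has {1, 2, 3, 4, 6, 7}, so row 7, column 7 must be 5.

5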